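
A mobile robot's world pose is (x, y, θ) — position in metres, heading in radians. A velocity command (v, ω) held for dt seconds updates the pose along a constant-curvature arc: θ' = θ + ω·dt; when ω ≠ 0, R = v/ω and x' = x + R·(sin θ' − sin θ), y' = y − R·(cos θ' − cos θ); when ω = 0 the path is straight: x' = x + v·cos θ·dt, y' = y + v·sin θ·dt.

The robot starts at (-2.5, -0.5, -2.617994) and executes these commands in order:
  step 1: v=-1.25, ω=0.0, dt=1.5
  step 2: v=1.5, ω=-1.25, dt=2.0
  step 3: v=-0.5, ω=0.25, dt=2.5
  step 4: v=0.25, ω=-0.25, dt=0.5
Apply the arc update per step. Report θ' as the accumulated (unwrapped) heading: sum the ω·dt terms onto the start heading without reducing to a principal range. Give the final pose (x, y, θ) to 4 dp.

(-2.7127, 0.8492, -4.6180)

step 1: θ'=-2.6180 (straight) → pose (-0.8762, 0.4375, -2.6180)
step 2: θ'=-5.1180 (R=-1.2000) → pose (-2.5788, 1.9502, -5.1180)
step 3: θ'=-4.4930 (R=-2.0000) → pose (-2.6932, 0.7258, -4.4930)
step 4: θ'=-4.6180 (R=-1.0000) → pose (-2.7127, 0.8492, -4.6180)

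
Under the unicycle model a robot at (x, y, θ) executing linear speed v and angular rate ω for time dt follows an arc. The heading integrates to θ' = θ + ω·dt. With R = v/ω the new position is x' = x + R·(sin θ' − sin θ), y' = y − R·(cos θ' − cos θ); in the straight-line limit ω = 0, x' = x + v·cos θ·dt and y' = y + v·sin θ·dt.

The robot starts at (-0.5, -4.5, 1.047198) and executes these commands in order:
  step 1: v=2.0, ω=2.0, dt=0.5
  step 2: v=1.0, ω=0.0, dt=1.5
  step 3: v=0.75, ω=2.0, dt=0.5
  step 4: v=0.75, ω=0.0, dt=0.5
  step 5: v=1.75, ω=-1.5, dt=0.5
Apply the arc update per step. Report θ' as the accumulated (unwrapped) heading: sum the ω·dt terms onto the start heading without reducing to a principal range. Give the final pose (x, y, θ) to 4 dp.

step 1: θ'=2.0472 (R=1.0000) → pose (-0.4774, -3.5414, 2.0472)
step 2: θ'=2.0472 (straight) → pose (-1.1653, -2.2084, 2.0472)
step 3: θ'=3.0472 (R=0.3750) → pose (-1.4632, -2.0071, 3.0472)
step 4: θ'=3.0472 (straight) → pose (-1.8365, -1.9717, 3.0472)
step 5: θ'=2.2972 (R=-1.1667) → pose (-2.5987, -1.5851, 2.2972)

(-2.5987, -1.5851, 2.2972)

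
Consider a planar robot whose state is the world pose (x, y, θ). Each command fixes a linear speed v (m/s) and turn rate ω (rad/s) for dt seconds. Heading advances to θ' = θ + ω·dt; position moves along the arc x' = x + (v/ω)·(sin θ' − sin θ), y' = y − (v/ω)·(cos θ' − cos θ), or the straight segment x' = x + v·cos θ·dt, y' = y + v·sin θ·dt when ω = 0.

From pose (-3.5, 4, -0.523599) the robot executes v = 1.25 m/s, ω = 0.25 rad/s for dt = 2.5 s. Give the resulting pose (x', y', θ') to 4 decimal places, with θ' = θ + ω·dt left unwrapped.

(-0.4939, 3.3558, 0.1014)

θ' = -0.5236 + 0.25·2.5 = 0.1014
R = v/ω = 1.25/0.25 = 5.0000
x' = -3.5 + 5.0000·(sin 0.1014 − sin -0.5236) = -0.4939
y' = 4 − 5.0000·(cos 0.1014 − cos -0.5236) = 3.3558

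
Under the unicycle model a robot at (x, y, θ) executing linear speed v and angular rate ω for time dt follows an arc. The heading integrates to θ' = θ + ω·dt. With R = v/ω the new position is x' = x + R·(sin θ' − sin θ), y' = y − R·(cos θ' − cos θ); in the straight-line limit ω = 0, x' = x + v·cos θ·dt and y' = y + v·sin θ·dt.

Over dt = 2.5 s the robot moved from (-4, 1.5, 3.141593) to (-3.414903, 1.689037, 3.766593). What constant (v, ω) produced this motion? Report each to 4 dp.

v = -0.2500, ω = 0.2500

Δθ = 3.766593 − 3.141593 = 0.625000
ω = Δθ/dt = 0.625000/2.5 = 0.2500
R = Δx/(sin θ' − sin θ) = -1.0000
v = R·ω = -1.0000·0.2500 = -0.2500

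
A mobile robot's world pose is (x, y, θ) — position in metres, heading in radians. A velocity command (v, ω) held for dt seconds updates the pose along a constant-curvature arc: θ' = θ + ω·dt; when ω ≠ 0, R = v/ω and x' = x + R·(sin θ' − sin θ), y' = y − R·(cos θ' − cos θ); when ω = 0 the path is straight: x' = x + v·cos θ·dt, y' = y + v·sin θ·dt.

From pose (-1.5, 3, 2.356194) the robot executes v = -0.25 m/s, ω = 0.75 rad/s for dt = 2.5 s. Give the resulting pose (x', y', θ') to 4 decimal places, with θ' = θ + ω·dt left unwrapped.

(-0.9688, 3.0814, 4.2312)

θ' = 2.3562 + 0.75·2.5 = 4.2312
R = v/ω = -0.25/0.75 = -0.3333
x' = -1.5 + -0.3333·(sin 4.2312 − sin 2.3562) = -0.9688
y' = 3 − -0.3333·(cos 4.2312 − cos 2.3562) = 3.0814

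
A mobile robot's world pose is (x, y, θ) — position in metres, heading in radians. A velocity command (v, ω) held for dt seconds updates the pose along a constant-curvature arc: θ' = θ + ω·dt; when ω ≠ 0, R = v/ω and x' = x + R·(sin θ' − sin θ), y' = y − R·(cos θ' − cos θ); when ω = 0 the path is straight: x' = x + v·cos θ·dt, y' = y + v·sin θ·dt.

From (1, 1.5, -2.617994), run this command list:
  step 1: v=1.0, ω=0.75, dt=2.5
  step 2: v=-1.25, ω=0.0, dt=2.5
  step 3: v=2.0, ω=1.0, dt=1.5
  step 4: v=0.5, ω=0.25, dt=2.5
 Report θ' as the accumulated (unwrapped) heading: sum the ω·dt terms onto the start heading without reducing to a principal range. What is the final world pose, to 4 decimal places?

(1.7807, 2.5750, 1.3820)

step 1: θ'=-0.7430 (R=1.3333) → pose (0.7647, -0.6366, -0.7430)
step 2: θ'=-0.7430 (straight) → pose (-1.5367, 1.4774, -0.7430)
step 3: θ'=0.7570 (R=2.0000) → pose (1.1898, 1.4965, 0.7570)
step 4: θ'=1.3820 (R=2.0000) → pose (1.7807, 2.5750, 1.3820)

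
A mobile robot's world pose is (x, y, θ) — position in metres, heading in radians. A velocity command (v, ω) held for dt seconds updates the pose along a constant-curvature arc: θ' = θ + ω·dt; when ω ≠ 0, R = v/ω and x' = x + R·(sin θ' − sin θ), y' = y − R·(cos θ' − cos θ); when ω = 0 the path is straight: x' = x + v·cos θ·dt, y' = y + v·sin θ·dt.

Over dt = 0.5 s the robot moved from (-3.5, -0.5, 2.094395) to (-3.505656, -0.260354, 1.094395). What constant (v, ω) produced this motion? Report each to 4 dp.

Δθ = 1.094395 − 2.094395 = -1.000000
ω = Δθ/dt = -1.000000/0.5 = -2.0000
R = −Δy/(cos θ' − cos θ) = -0.2500
v = R·ω = -0.2500·-2.0000 = 0.5000

v = 0.5000, ω = -2.0000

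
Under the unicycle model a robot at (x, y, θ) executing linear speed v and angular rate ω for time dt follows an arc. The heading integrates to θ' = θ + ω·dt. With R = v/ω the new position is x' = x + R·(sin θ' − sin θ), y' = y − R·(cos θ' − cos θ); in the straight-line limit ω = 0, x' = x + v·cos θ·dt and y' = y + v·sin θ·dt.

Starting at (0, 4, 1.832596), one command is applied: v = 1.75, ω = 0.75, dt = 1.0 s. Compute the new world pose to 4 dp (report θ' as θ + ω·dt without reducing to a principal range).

(-1.0164, 5.3743, 2.5826)

θ' = 1.8326 + 0.75·1.0 = 2.5826
R = v/ω = 1.75/0.75 = 2.3333
x' = 0 + 2.3333·(sin 2.5826 − sin 1.8326) = -1.0164
y' = 4 − 2.3333·(cos 2.5826 − cos 1.8326) = 5.3743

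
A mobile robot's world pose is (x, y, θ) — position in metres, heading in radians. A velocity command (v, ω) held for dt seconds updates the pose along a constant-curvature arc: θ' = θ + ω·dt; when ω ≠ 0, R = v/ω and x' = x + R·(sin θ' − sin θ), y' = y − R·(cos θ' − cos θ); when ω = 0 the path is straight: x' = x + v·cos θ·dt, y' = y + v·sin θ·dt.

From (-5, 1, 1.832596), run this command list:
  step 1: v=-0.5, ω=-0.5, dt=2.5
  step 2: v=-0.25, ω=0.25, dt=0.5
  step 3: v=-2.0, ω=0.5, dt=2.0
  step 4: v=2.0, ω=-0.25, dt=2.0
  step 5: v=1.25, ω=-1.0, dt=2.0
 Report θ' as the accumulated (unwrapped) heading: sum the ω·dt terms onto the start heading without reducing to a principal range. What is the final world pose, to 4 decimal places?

(-4.3725, 0.6125, -0.7924)

step 1: θ'=0.5826 (R=1.0000) → pose (-5.4157, -0.0939, 0.5826)
step 2: θ'=0.7076 (R=-1.0000) → pose (-5.5155, -0.1690, 0.7076)
step 3: θ'=1.7076 (R=-4.0000) → pose (-6.8781, -3.7542, 1.7076)
step 4: θ'=1.2076 (R=-8.0000) → pose (-6.4310, 0.1790, 1.2076)
step 5: θ'=-0.7924 (R=-1.2500) → pose (-4.3725, 0.6125, -0.7924)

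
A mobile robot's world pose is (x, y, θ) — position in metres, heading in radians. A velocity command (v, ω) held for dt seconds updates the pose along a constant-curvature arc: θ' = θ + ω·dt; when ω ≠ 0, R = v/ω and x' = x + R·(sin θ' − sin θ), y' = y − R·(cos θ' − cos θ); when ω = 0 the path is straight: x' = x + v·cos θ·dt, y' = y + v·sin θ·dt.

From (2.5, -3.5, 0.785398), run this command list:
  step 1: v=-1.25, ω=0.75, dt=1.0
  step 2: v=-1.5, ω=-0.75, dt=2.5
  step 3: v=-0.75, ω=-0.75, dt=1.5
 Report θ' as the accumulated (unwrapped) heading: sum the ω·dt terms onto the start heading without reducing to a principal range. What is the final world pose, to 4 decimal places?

(-1.3133, -5.5976, -1.4646)

step 1: θ'=1.5354 (R=-1.6667) → pose (2.0129, -4.6195, 1.5354)
step 2: θ'=-0.3396 (R=2.0000) → pose (-0.6521, -6.4345, -0.3396)
step 3: θ'=-1.4646 (R=1.0000) → pose (-1.3133, -5.5976, -1.4646)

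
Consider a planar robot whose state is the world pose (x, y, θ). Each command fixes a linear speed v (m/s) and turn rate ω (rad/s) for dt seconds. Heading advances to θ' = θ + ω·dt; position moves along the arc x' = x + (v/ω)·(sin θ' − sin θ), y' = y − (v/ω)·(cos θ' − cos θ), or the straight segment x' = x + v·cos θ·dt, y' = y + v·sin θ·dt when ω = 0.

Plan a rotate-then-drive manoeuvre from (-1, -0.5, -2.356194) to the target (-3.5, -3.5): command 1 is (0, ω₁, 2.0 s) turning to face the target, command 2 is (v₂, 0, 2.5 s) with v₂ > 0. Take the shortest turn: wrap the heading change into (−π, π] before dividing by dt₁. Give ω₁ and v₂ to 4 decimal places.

heading to target = atan2(-3.5−-0.5, -3.5−-1) = -2.2655
Δθ = wrap(-2.2655 − -2.3562) = 0.0907; ω₁ = Δθ/dt₁ = 0.0453
distance = √((-3.5−-1)² + (-3.5−-0.5)²) = 3.9051; v₂ = distance/dt₂ = 1.5620

ω₁ = 0.0453, v₂ = 1.5620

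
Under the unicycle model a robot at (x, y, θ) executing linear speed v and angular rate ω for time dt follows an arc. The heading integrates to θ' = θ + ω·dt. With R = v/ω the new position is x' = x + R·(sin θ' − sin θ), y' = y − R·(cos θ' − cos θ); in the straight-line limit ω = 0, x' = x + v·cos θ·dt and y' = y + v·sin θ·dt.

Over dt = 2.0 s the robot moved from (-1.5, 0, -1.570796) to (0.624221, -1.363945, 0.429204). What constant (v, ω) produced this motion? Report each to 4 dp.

Δθ = 0.429204 − -1.570796 = 2.000000
ω = Δθ/dt = 2.000000/2.0 = 1.0000
R = Δx/(sin θ' − sin θ) = 1.5000
v = R·ω = 1.5000·1.0000 = 1.5000

v = 1.5000, ω = 1.0000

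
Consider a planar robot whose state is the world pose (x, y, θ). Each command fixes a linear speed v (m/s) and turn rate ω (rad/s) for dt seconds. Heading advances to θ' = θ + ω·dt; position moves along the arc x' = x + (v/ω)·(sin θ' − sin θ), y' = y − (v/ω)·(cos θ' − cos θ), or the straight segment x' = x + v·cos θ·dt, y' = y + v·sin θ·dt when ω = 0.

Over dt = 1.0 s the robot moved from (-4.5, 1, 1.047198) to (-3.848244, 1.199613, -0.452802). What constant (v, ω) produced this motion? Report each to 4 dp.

v = 0.7500, ω = -1.5000

Δθ = -0.452802 − 1.047198 = -1.500000
ω = Δθ/dt = -1.500000/1.0 = -1.5000
R = Δx/(sin θ' − sin θ) = -0.5000
v = R·ω = -0.5000·-1.5000 = 0.7500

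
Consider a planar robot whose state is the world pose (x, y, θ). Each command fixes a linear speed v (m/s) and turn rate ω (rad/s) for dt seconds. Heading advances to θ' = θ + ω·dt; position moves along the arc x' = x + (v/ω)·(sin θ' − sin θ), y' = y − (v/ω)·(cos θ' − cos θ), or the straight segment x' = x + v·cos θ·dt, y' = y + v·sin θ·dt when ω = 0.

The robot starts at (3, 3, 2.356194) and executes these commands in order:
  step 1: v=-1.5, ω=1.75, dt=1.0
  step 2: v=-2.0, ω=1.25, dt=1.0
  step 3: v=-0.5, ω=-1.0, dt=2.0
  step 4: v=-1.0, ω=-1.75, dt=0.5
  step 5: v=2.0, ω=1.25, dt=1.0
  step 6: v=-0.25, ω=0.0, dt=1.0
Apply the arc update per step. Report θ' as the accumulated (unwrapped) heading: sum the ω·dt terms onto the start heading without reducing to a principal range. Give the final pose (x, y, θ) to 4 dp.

(3.3776, 5.8766, 3.7312)

step 1: θ'=4.1062 (R=-0.8571) → pose (4.3105, 3.1177, 4.1062)
step 2: θ'=5.3562 (R=-1.6000) → pose (4.2753, 4.9897, 5.3562)
step 3: θ'=3.3562 (R=0.5000) → pose (4.5687, 5.7784, 3.3562)
step 4: θ'=2.4812 (R=0.5714) → pose (5.0410, 5.6713, 2.4812)
step 5: θ'=3.7312 (R=1.6000) → pose (3.1698, 5.7376, 3.7312)
step 6: θ'=3.7312 (straight) → pose (3.3776, 5.8766, 3.7312)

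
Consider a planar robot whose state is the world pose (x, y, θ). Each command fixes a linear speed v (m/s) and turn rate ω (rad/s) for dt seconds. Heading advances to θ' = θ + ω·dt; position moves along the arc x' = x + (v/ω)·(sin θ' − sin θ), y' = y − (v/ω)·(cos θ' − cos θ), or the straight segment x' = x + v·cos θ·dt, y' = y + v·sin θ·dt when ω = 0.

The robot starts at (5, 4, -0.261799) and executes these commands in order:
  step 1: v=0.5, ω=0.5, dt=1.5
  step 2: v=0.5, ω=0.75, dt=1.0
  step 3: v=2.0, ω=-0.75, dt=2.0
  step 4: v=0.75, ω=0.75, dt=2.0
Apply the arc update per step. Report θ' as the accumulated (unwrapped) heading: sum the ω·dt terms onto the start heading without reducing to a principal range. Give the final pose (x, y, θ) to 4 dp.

step 1: θ'=0.4882 (R=1.0000) → pose (5.7279, 4.0827, 0.4882)
step 2: θ'=1.2382 (R=0.6667) → pose (6.0453, 4.4539, 1.2382)
step 3: θ'=-0.2618 (R=-2.6667) → pose (9.2560, 6.1590, -0.2618)
step 4: θ'=1.2382 (R=1.0000) → pose (10.4600, 6.7984, 1.2382)

(10.4600, 6.7984, 1.2382)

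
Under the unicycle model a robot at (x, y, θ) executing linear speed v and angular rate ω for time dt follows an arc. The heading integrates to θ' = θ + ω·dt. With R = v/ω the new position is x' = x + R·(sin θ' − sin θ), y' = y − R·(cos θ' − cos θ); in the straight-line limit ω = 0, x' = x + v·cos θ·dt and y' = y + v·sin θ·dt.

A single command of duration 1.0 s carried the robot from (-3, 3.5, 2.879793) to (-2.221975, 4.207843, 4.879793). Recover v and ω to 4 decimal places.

Δθ = 4.879793 − 2.879793 = 2.000000
ω = Δθ/dt = 2.000000/1.0 = 2.0000
R = Δx/(sin θ' − sin θ) = -0.6250
v = R·ω = -0.6250·2.0000 = -1.2500

v = -1.2500, ω = 2.0000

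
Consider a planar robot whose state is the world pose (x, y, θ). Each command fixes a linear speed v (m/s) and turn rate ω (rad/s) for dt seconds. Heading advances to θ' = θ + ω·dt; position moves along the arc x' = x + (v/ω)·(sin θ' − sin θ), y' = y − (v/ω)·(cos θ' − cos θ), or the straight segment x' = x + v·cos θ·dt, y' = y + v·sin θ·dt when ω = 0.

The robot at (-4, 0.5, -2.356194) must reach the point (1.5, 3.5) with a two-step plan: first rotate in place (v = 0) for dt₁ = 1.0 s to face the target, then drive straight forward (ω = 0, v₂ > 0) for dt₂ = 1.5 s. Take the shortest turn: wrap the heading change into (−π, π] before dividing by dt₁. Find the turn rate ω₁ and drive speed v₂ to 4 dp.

ω₁ = 2.8555, v₂ = 4.1767

heading to target = atan2(3.5−0.5, 1.5−-4) = 0.4993
Δθ = wrap(0.4993 − -2.3562) = 2.8555; ω₁ = Δθ/dt₁ = 2.8555
distance = √((1.5−-4)² + (3.5−0.5)²) = 6.2650; v₂ = distance/dt₂ = 4.1767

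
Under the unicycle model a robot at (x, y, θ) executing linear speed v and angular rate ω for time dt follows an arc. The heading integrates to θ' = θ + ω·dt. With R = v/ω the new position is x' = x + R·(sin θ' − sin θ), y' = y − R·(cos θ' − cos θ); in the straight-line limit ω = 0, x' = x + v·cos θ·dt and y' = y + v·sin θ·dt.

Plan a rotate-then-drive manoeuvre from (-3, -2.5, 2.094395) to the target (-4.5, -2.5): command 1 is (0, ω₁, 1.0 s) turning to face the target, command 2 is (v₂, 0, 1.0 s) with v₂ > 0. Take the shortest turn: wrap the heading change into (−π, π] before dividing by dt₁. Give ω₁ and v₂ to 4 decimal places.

heading to target = atan2(-2.5−-2.5, -4.5−-3) = 3.1416
Δθ = wrap(3.1416 − 2.0944) = 1.0472; ω₁ = Δθ/dt₁ = 1.0472
distance = √((-4.5−-3)² + (-2.5−-2.5)²) = 1.5000; v₂ = distance/dt₂ = 1.5000

ω₁ = 1.0472, v₂ = 1.5000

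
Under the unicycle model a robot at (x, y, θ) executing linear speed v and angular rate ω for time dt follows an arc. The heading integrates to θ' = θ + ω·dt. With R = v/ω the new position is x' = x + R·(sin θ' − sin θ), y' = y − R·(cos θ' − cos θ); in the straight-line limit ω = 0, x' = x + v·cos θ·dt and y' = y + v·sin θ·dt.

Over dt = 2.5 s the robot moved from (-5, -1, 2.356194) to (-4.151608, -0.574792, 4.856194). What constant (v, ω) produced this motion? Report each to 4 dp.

Δθ = 4.856194 − 2.356194 = 2.500000
ω = Δθ/dt = 2.500000/2.5 = 1.0000
R = Δx/(sin θ' − sin θ) = -0.5000
v = R·ω = -0.5000·1.0000 = -0.5000

v = -0.5000, ω = 1.0000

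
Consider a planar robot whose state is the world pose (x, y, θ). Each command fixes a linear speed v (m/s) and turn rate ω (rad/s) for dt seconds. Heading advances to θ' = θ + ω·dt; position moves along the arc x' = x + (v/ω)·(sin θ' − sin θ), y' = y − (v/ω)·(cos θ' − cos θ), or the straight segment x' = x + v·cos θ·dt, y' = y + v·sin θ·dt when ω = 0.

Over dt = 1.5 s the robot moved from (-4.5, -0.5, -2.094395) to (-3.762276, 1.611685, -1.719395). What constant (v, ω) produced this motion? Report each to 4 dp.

v = -1.5000, ω = 0.2500

Δθ = -1.719395 − -2.094395 = 0.375000
ω = Δθ/dt = 0.375000/1.5 = 0.2500
R = −Δy/(cos θ' − cos θ) = -6.0000
v = R·ω = -6.0000·0.2500 = -1.5000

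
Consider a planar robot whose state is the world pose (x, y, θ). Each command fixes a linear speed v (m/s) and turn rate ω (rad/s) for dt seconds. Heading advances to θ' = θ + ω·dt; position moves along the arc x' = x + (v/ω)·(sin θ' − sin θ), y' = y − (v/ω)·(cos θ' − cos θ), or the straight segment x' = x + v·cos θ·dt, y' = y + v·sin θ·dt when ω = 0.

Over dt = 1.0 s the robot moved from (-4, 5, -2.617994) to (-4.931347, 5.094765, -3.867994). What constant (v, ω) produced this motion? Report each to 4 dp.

Δθ = -3.867994 − -2.617994 = -1.250000
ω = Δθ/dt = -1.250000/1.0 = -1.2500
R = Δx/(sin θ' − sin θ) = -0.8000
v = R·ω = -0.8000·-1.2500 = 1.0000

v = 1.0000, ω = -1.2500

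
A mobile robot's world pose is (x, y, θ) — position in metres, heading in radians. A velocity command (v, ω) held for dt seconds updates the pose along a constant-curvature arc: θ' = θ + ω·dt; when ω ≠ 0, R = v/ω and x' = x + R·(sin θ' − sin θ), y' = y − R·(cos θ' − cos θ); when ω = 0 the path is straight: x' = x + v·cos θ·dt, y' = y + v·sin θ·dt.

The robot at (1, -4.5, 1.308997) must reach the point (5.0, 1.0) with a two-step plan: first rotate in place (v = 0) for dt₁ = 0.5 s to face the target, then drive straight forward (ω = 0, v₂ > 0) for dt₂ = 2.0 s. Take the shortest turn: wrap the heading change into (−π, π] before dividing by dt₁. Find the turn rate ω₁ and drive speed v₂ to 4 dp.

heading to target = atan2(1−-4.5, 5−1) = 0.9420
Δθ = wrap(0.9420 − 1.3090) = -0.3670; ω₁ = Δθ/dt₁ = -0.7340
distance = √((5−1)² + (1−-4.5)²) = 6.8007; v₂ = distance/dt₂ = 3.4004

ω₁ = -0.7340, v₂ = 3.4004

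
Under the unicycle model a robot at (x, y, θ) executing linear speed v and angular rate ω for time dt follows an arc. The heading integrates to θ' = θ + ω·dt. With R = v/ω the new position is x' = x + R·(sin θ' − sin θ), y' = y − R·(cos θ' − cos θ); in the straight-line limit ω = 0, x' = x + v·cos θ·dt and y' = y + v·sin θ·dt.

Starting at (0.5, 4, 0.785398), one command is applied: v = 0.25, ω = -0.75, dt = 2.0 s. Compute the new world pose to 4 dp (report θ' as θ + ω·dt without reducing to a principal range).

θ' = 0.7854 + -0.75·2.0 = -0.7146
R = v/ω = 0.25/-0.75 = -0.3333
x' = 0.5 + -0.3333·(sin -0.7146 − sin 0.7854) = 0.9541
y' = 4 − -0.3333·(cos -0.7146 − cos 0.7854) = 4.0161

(0.9541, 4.0161, -0.7146)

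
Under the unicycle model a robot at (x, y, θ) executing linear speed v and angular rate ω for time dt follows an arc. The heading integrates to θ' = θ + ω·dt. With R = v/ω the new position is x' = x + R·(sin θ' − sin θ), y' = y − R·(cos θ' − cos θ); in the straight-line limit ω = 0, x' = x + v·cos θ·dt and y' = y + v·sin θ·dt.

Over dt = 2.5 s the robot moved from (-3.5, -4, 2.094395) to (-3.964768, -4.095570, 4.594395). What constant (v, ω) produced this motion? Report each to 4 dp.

v = 0.2500, ω = 1.0000

Δθ = 4.594395 − 2.094395 = 2.500000
ω = Δθ/dt = 2.500000/2.5 = 1.0000
R = Δx/(sin θ' − sin θ) = 0.2500
v = R·ω = 0.2500·1.0000 = 0.2500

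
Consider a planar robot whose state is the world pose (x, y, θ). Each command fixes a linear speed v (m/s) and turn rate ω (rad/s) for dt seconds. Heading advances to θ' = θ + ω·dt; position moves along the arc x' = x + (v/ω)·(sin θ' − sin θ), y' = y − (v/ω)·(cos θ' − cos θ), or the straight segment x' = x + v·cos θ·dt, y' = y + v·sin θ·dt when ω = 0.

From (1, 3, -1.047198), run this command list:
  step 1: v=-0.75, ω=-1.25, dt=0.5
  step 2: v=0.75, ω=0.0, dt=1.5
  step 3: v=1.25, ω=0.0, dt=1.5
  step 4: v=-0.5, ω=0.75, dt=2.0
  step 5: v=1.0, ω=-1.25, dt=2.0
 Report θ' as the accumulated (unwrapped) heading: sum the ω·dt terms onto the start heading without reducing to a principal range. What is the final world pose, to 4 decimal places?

(0.2948, -0.4012, -2.6722)

step 1: θ'=-1.6722 (R=0.6000) → pose (0.9227, 3.3607, -1.6722)
step 2: θ'=-1.6722 (straight) → pose (0.8088, 2.2415, -1.6722)
step 3: θ'=-1.6722 (straight) → pose (0.6190, 0.3761, -1.6722)
step 4: θ'=-0.1722 (R=-0.6667) → pose (0.0700, 1.1004, -0.1722)
step 5: θ'=-2.6722 (R=-0.8000) → pose (0.2948, -0.4012, -2.6722)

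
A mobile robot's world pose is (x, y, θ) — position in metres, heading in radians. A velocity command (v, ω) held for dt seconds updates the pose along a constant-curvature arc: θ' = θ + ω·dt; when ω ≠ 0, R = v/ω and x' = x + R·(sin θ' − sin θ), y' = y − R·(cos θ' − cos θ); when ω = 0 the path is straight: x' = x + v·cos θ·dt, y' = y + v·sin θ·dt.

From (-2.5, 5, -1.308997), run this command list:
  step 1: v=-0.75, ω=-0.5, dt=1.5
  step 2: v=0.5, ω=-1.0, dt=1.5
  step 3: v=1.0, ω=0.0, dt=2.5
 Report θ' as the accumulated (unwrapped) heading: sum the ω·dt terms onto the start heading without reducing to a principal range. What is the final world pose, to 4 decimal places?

step 1: θ'=-2.0590 (R=1.5000) → pose (-2.3759, 6.0918, -2.0590)
step 2: θ'=-3.5590 (R=-0.5000) → pose (-3.0202, 5.8692, -3.5590)
step 3: θ'=-3.5590 (straight) → pose (-5.3055, 6.8827, -3.5590)

(-5.3055, 6.8827, -3.5590)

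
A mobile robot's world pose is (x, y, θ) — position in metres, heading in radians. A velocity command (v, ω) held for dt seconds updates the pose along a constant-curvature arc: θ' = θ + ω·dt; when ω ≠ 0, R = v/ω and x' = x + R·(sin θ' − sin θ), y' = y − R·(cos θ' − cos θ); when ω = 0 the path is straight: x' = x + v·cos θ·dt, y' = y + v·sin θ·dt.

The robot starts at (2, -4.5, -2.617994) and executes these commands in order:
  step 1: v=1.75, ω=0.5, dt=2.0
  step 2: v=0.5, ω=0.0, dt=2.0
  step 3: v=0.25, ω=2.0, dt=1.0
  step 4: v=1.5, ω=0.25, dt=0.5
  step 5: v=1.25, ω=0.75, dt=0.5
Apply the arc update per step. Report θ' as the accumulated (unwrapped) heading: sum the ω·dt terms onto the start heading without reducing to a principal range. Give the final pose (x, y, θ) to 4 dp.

step 1: θ'=-1.6180 (R=3.5000) → pose (0.2539, -7.3660, -1.6180)
step 2: θ'=-1.6180 (straight) → pose (0.2067, -8.3648, -1.6180)
step 3: θ'=0.3820 (R=0.1250) → pose (0.3782, -8.4867, 0.3820)
step 4: θ'=0.5070 (R=6.0000) → pose (1.0549, -8.1644, 0.5070)
step 5: θ'=0.8820 (R=1.6667) → pose (1.5323, -7.7668, 0.8820)

(1.5323, -7.7668, 0.8820)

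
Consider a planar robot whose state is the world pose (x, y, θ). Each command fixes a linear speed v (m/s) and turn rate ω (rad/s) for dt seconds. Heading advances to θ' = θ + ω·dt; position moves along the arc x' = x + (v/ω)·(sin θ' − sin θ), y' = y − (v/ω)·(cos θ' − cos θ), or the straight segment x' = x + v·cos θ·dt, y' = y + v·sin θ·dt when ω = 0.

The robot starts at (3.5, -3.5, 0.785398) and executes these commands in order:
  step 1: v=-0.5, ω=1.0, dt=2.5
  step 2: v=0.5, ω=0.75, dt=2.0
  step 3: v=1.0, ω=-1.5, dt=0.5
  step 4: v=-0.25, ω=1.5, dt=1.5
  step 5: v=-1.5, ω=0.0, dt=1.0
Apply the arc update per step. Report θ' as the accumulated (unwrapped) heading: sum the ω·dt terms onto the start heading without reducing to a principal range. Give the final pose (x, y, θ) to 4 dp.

(1.5803, -5.2553, 6.2854)

step 1: θ'=3.2854 (R=-0.5000) → pose (3.9252, -4.3484, 3.2854)
step 2: θ'=4.7854 (R=0.6667) → pose (3.3559, -5.0568, 4.7854)
step 3: θ'=4.0354 (R=-0.6667) → pose (3.2106, -5.5231, 4.0354)
step 4: θ'=6.2854 (R=-0.1667) → pose (3.0803, -5.2520, 6.2854)
step 5: θ'=6.2854 (straight) → pose (1.5803, -5.2553, 6.2854)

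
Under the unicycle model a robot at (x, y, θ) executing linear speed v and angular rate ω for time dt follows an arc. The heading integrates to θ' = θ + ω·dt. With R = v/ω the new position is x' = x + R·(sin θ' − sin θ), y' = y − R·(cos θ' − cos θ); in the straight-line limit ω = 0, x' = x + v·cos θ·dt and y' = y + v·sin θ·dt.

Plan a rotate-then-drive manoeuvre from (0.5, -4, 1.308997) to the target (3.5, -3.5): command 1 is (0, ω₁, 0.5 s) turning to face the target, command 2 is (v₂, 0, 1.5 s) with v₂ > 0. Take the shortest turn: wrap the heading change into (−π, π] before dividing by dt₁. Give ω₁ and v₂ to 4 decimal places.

heading to target = atan2(-3.5−-4, 3.5−0.5) = 0.1651
Δθ = wrap(0.1651 − 1.3090) = -1.1438; ω₁ = Δθ/dt₁ = -2.2877
distance = √((3.5−0.5)² + (-3.5−-4)²) = 3.0414; v₂ = distance/dt₂ = 2.0276

ω₁ = -2.2877, v₂ = 2.0276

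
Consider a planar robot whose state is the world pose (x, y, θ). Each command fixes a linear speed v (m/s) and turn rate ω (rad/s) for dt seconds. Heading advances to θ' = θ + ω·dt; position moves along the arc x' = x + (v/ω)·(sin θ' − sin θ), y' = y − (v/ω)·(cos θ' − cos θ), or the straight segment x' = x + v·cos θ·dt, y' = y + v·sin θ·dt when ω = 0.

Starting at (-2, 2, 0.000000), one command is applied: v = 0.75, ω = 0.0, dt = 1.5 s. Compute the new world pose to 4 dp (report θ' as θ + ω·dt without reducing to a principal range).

θ' = 0.0000 + 0.0·1.5 = 0.0000
ω = 0 → straight: x' = -2 + 0.75·cos(0.0000)·1.5 = -0.8750
y' = 2 + 0.75·sin(0.0000)·1.5 = 2.0000

(-0.8750, 2.0000, 0.0000)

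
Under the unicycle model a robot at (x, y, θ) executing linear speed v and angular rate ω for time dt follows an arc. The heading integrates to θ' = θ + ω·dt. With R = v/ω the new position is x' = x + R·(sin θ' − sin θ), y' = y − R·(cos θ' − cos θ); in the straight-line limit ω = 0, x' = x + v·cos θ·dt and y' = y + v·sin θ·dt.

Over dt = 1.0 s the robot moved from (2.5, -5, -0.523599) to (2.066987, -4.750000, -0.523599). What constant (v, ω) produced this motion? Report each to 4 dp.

v = -0.5000, ω = 0.0000

Δθ = -0.523599 − -0.523599 = 0.000000
ω = Δθ/dt = 0.000000/1.0 = 0.0000
ω = 0 → v = (Δx·cos θ + Δy·sin θ)/dt = -0.5000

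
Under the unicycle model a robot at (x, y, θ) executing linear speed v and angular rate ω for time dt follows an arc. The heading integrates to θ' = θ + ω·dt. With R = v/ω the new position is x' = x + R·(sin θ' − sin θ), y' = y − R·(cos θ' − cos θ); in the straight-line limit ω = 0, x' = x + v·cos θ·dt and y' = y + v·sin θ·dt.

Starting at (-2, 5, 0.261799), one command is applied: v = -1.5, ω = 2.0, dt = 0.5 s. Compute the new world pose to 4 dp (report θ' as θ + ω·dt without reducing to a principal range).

θ' = 0.2618 + 2.0·0.5 = 1.2618
R = v/ω = -1.5/2.0 = -0.7500
x' = -2 + -0.7500·(sin 1.2618 − sin 0.2618) = -2.5204
y' = 5 − -0.7500·(cos 1.2618 − cos 0.2618) = 4.5036

(-2.5204, 4.5036, 1.2618)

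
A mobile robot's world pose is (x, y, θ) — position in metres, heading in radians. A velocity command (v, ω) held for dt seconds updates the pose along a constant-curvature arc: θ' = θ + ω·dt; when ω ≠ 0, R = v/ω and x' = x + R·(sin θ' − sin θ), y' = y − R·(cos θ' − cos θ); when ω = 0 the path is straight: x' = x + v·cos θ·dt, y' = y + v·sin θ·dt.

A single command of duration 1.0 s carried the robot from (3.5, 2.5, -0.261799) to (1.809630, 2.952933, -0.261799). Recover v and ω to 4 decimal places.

v = -1.7500, ω = 0.0000

Δθ = -0.261799 − -0.261799 = 0.000000
ω = Δθ/dt = 0.000000/1.0 = 0.0000
ω = 0 → v = (Δx·cos θ + Δy·sin θ)/dt = -1.7500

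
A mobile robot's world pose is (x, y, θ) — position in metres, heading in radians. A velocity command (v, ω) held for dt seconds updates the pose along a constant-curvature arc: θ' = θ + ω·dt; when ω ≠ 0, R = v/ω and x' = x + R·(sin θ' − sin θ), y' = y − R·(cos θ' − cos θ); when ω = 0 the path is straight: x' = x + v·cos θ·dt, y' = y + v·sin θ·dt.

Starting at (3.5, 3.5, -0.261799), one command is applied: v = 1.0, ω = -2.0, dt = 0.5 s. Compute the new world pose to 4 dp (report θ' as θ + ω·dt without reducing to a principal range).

(3.8469, 3.1691, -1.2618)

θ' = -0.2618 + -2.0·0.5 = -1.2618
R = v/ω = 1.0/-2.0 = -0.5000
x' = 3.5 + -0.5000·(sin -1.2618 − sin -0.2618) = 3.8469
y' = 3.5 − -0.5000·(cos -1.2618 − cos -0.2618) = 3.1691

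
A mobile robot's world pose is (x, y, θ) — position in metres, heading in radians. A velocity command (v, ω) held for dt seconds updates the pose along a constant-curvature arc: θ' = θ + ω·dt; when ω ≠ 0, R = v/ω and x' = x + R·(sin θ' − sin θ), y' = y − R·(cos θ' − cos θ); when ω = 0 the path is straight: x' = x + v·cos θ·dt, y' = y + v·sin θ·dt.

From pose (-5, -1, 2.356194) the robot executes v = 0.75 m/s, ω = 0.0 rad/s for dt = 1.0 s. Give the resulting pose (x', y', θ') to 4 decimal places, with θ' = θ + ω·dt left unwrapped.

(-5.5303, -0.4697, 2.3562)

θ' = 2.3562 + 0.0·1.0 = 2.3562
ω = 0 → straight: x' = -5 + 0.75·cos(2.3562)·1.0 = -5.5303
y' = -1 + 0.75·sin(2.3562)·1.0 = -0.4697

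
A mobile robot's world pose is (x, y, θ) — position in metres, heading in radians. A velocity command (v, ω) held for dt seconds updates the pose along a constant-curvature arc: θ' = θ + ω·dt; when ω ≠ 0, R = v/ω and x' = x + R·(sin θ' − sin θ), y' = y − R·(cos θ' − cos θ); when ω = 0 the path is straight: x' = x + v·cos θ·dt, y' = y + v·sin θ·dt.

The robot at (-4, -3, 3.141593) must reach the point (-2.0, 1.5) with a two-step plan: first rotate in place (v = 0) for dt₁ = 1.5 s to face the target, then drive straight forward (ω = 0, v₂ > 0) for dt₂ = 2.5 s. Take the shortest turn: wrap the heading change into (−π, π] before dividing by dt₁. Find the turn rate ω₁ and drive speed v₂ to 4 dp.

ω₁ = -1.3260, v₂ = 1.9698

heading to target = atan2(1.5−-3, -2−-4) = 1.1526
Δθ = wrap(1.1526 − 3.1416) = -1.9890; ω₁ = Δθ/dt₁ = -1.3260
distance = √((-2−-4)² + (1.5−-3)²) = 4.9244; v₂ = distance/dt₂ = 1.9698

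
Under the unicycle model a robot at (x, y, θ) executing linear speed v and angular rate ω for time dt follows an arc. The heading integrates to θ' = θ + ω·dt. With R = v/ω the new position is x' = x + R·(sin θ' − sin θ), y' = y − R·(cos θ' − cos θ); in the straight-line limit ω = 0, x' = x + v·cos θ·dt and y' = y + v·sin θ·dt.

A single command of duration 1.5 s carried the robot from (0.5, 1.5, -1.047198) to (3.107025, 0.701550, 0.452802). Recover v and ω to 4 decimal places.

Δθ = 0.452802 − -1.047198 = 1.500000
ω = Δθ/dt = 1.500000/1.5 = 1.0000
R = Δx/(sin θ' − sin θ) = 2.0000
v = R·ω = 2.0000·1.0000 = 2.0000

v = 2.0000, ω = 1.0000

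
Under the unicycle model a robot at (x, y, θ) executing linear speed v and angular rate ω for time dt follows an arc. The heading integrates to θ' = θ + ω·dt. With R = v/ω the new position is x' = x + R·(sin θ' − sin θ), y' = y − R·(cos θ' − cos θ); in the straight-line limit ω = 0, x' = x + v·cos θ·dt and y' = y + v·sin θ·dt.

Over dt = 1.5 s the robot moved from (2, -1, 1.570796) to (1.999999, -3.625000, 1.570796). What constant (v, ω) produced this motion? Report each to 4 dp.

v = -1.7500, ω = 0.0000

Δθ = 1.570796 − 1.570796 = 0.000000
ω = Δθ/dt = 0.000000/1.5 = 0.0000
ω = 0 → v = (Δx·cos θ + Δy·sin θ)/dt = -1.7500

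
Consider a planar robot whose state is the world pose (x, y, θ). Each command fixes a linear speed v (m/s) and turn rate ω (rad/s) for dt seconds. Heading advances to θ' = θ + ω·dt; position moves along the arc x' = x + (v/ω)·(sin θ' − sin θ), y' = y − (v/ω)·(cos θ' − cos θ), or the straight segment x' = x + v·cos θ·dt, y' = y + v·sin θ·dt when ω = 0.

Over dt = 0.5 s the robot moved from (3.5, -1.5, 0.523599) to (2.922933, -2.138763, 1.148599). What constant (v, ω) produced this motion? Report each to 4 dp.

Δθ = 1.148599 − 0.523599 = 0.625000
ω = Δθ/dt = 0.625000/0.5 = 1.2500
R = −Δy/(cos θ' − cos θ) = -1.4000
v = R·ω = -1.4000·1.2500 = -1.7500

v = -1.7500, ω = 1.2500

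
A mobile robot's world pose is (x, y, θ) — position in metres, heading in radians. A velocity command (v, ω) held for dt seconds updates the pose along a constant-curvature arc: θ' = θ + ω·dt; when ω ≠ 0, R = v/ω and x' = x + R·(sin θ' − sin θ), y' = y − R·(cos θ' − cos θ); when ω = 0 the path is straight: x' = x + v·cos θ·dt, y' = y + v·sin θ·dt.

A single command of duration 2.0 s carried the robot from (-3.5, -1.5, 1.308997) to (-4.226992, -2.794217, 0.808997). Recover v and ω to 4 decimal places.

Δθ = 0.808997 − 1.308997 = -0.500000
ω = Δθ/dt = -0.500000/2.0 = -0.2500
R = −Δy/(cos θ' − cos θ) = 3.0000
v = R·ω = 3.0000·-0.2500 = -0.7500

v = -0.7500, ω = -0.2500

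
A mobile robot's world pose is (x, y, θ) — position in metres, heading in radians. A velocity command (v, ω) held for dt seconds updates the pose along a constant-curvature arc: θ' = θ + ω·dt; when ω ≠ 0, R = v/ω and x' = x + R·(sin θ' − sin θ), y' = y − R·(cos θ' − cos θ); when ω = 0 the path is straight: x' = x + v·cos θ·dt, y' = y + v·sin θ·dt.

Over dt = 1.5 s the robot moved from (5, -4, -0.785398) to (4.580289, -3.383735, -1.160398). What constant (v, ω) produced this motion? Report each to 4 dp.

Δθ = -1.160398 − -0.785398 = -0.375000
ω = Δθ/dt = -0.375000/1.5 = -0.2500
R = −Δy/(cos θ' − cos θ) = 2.0000
v = R·ω = 2.0000·-0.2500 = -0.5000

v = -0.5000, ω = -0.2500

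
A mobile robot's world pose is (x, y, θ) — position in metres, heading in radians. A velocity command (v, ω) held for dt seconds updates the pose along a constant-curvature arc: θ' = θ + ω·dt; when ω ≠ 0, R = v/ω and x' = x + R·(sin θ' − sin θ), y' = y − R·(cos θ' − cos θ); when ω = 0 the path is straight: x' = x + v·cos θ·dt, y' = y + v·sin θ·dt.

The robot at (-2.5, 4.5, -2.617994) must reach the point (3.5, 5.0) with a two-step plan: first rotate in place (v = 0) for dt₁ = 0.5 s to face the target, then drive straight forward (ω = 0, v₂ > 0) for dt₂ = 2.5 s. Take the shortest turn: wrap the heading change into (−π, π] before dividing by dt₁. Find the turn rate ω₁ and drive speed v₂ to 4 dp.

heading to target = atan2(5−4.5, 3.5−-2.5) = 0.0831
Δθ = wrap(0.0831 − -2.6180) = 2.7011; ω₁ = Δθ/dt₁ = 5.4023
distance = √((3.5−-2.5)² + (5−4.5)²) = 6.0208; v₂ = distance/dt₂ = 2.4083

ω₁ = 5.4023, v₂ = 2.4083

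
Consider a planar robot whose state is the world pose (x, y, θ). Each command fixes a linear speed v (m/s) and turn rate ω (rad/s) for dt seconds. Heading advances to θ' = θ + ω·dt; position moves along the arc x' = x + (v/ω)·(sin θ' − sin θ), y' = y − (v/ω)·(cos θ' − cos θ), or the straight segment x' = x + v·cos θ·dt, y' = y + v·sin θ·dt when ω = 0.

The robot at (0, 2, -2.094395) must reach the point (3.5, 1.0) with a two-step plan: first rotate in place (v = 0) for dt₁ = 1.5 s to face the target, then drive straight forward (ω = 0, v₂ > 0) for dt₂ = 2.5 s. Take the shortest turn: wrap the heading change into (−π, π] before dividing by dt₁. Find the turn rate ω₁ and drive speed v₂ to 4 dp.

heading to target = atan2(1−2, 3.5−0) = -0.2783
Δθ = wrap(-0.2783 − -2.0944) = 1.8161; ω₁ = Δθ/dt₁ = 1.2107
distance = √((3.5−0)² + (1−2)²) = 3.6401; v₂ = distance/dt₂ = 1.4560

ω₁ = 1.2107, v₂ = 1.4560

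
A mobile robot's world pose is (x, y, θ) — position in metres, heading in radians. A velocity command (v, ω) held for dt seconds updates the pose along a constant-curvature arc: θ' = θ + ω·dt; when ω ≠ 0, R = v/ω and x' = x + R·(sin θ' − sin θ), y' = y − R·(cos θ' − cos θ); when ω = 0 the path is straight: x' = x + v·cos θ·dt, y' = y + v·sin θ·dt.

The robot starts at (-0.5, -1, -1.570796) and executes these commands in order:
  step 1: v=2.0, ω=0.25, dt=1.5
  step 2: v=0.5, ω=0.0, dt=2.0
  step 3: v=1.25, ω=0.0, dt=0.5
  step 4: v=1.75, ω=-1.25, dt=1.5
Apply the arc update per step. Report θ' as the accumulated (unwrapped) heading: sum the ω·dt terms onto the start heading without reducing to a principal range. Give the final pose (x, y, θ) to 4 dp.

step 1: θ'=-1.1958 (R=8.0000) → pose (0.0559, -3.9302, -1.1958)
step 2: θ'=-1.1958 (straight) → pose (0.4222, -4.8607, -1.1958)
step 3: θ'=-1.1958 (straight) → pose (0.6511, -5.4423, -1.1958)
step 4: θ'=-3.0708 (R=-1.4000) → pose (-0.5525, -7.3515, -3.0708)

(-0.5525, -7.3515, -3.0708)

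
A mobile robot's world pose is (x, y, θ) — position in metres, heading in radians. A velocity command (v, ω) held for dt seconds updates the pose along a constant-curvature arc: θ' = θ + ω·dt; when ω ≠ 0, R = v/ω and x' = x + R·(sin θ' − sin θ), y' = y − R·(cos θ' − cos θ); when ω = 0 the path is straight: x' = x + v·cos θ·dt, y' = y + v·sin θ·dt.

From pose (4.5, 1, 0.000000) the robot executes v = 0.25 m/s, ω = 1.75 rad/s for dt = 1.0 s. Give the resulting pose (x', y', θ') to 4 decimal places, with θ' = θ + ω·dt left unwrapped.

(4.6406, 1.1683, 1.7500)

θ' = 0.0000 + 1.75·1.0 = 1.7500
R = v/ω = 0.25/1.75 = 0.1429
x' = 4.5 + 0.1429·(sin 1.7500 − sin 0.0000) = 4.6406
y' = 1 − 0.1429·(cos 1.7500 − cos 0.0000) = 1.1683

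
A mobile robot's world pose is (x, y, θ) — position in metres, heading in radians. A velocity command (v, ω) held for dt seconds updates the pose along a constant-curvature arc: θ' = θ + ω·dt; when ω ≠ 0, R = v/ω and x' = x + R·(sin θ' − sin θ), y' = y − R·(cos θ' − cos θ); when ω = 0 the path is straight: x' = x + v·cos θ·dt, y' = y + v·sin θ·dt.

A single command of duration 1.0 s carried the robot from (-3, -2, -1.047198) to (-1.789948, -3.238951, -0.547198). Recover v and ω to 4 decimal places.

v = 1.7500, ω = 0.5000

Δθ = -0.547198 − -1.047198 = 0.500000
ω = Δθ/dt = 0.500000/1.0 = 0.5000
R = −Δy/(cos θ' − cos θ) = 3.5000
v = R·ω = 3.5000·0.5000 = 1.7500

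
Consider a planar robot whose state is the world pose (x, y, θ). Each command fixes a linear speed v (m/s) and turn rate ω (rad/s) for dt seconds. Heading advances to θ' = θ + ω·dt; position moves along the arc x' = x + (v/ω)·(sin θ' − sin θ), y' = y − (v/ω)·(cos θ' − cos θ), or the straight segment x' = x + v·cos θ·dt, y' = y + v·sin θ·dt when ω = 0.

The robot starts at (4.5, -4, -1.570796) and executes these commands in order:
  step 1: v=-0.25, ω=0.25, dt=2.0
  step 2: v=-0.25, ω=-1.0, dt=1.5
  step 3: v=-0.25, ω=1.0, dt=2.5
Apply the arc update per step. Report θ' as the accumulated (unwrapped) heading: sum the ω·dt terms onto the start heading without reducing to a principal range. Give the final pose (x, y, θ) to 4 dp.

step 1: θ'=-1.0708 (R=-1.0000) → pose (4.3776, -3.5206, -1.0708)
step 2: θ'=-2.5708 (R=0.2500) → pose (4.4619, -3.1904, -2.5708)
step 3: θ'=-0.0708 (R=-0.2500) → pose (4.3445, -2.7306, -0.0708)

(4.3445, -2.7306, -0.0708)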